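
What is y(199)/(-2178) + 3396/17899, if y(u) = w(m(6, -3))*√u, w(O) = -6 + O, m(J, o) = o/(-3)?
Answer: 3396/17899 + 5*√199/2178 ≈ 0.22212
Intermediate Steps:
m(J, o) = -o/3 (m(J, o) = o*(-⅓) = -o/3)
y(u) = -5*√u (y(u) = (-6 - ⅓*(-3))*√u = (-6 + 1)*√u = -5*√u)
y(199)/(-2178) + 3396/17899 = -5*√199/(-2178) + 3396/17899 = -5*√199*(-1/2178) + 3396*(1/17899) = 5*√199/2178 + 3396/17899 = 3396/17899 + 5*√199/2178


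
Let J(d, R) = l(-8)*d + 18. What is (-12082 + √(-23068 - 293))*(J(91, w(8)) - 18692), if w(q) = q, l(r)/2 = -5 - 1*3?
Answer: 243210660 - 20130*I*√23361 ≈ 2.4321e+8 - 3.0767e+6*I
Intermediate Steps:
l(r) = -16 (l(r) = 2*(-5 - 1*3) = 2*(-5 - 3) = 2*(-8) = -16)
J(d, R) = 18 - 16*d (J(d, R) = -16*d + 18 = 18 - 16*d)
(-12082 + √(-23068 - 293))*(J(91, w(8)) - 18692) = (-12082 + √(-23068 - 293))*((18 - 16*91) - 18692) = (-12082 + √(-23361))*((18 - 1456) - 18692) = (-12082 + I*√23361)*(-1438 - 18692) = (-12082 + I*√23361)*(-20130) = 243210660 - 20130*I*√23361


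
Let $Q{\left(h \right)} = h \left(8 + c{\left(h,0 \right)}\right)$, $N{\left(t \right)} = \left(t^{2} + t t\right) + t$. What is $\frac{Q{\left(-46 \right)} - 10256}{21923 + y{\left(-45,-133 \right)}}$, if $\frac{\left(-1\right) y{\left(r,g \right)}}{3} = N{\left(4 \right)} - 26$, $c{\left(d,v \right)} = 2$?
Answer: $- \frac{10716}{21893} \approx -0.48947$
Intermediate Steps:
$N{\left(t \right)} = t + 2 t^{2}$ ($N{\left(t \right)} = \left(t^{2} + t^{2}\right) + t = 2 t^{2} + t = t + 2 t^{2}$)
$y{\left(r,g \right)} = -30$ ($y{\left(r,g \right)} = - 3 \left(4 \left(1 + 2 \cdot 4\right) - 26\right) = - 3 \left(4 \left(1 + 8\right) - 26\right) = - 3 \left(4 \cdot 9 - 26\right) = - 3 \left(36 - 26\right) = \left(-3\right) 10 = -30$)
$Q{\left(h \right)} = 10 h$ ($Q{\left(h \right)} = h \left(8 + 2\right) = h 10 = 10 h$)
$\frac{Q{\left(-46 \right)} - 10256}{21923 + y{\left(-45,-133 \right)}} = \frac{10 \left(-46\right) - 10256}{21923 - 30} = \frac{-460 - 10256}{21893} = \left(-10716\right) \frac{1}{21893} = - \frac{10716}{21893}$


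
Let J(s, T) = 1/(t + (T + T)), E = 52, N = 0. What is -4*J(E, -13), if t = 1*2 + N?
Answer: ⅙ ≈ 0.16667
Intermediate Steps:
t = 2 (t = 1*2 + 0 = 2 + 0 = 2)
J(s, T) = 1/(2 + 2*T) (J(s, T) = 1/(2 + (T + T)) = 1/(2 + 2*T))
-4*J(E, -13) = -2/(1 - 13) = -2/(-12) = -2*(-1)/12 = -4*(-1/24) = ⅙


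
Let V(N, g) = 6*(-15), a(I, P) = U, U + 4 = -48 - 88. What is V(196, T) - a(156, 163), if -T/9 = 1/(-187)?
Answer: 50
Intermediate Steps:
U = -140 (U = -4 + (-48 - 88) = -4 - 136 = -140)
a(I, P) = -140
T = 9/187 (T = -9/(-187) = -9*(-1/187) = 9/187 ≈ 0.048128)
V(N, g) = -90
V(196, T) - a(156, 163) = -90 - 1*(-140) = -90 + 140 = 50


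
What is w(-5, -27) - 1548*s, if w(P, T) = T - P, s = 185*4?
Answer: -1145542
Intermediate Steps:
s = 740
w(-5, -27) - 1548*s = (-27 - 1*(-5)) - 1548*740 = (-27 + 5) - 1145520 = -22 - 1145520 = -1145542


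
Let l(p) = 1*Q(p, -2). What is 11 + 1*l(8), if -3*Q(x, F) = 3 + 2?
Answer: 28/3 ≈ 9.3333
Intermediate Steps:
Q(x, F) = -5/3 (Q(x, F) = -(3 + 2)/3 = -⅓*5 = -5/3)
l(p) = -5/3 (l(p) = 1*(-5/3) = -5/3)
11 + 1*l(8) = 11 + 1*(-5/3) = 11 - 5/3 = 28/3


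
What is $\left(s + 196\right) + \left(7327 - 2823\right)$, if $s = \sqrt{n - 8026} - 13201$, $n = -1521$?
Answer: $-8501 + i \sqrt{9547} \approx -8501.0 + 97.709 i$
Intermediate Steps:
$s = -13201 + i \sqrt{9547}$ ($s = \sqrt{-1521 - 8026} - 13201 = \sqrt{-9547} - 13201 = i \sqrt{9547} - 13201 = -13201 + i \sqrt{9547} \approx -13201.0 + 97.709 i$)
$\left(s + 196\right) + \left(7327 - 2823\right) = \left(\left(-13201 + i \sqrt{9547}\right) + 196\right) + \left(7327 - 2823\right) = \left(-13005 + i \sqrt{9547}\right) + 4504 = -8501 + i \sqrt{9547}$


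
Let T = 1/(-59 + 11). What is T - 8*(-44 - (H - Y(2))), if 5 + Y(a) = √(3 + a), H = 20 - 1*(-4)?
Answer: 28031/48 - 8*√5 ≈ 566.09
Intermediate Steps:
H = 24 (H = 20 + 4 = 24)
Y(a) = -5 + √(3 + a)
T = -1/48 (T = 1/(-48) = -1/48 ≈ -0.020833)
T - 8*(-44 - (H - Y(2))) = -1/48 - 8*(-44 - (24 - (-5 + √(3 + 2)))) = -1/48 - 8*(-44 - (24 - (-5 + √5))) = -1/48 - 8*(-44 - (24 + (5 - √5))) = -1/48 - 8*(-44 - (29 - √5)) = -1/48 - 8*(-44 + (-29 + √5)) = -1/48 - 8*(-73 + √5) = -1/48 + (584 - 8*√5) = 28031/48 - 8*√5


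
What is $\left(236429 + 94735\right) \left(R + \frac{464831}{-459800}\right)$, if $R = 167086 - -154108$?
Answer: $\frac{12226950450525879}{114950} \approx 1.0637 \cdot 10^{11}$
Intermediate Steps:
$R = 321194$ ($R = 167086 + 154108 = 321194$)
$\left(236429 + 94735\right) \left(R + \frac{464831}{-459800}\right) = \left(236429 + 94735\right) \left(321194 + \frac{464831}{-459800}\right) = 331164 \left(321194 + 464831 \left(- \frac{1}{459800}\right)\right) = 331164 \left(321194 - \frac{464831}{459800}\right) = 331164 \cdot \frac{147684536369}{459800} = \frac{12226950450525879}{114950}$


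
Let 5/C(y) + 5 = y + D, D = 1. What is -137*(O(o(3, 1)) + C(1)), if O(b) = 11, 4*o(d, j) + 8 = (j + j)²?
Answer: -3836/3 ≈ -1278.7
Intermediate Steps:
o(d, j) = -2 + j² (o(d, j) = -2 + (j + j)²/4 = -2 + (2*j)²/4 = -2 + (4*j²)/4 = -2 + j²)
C(y) = 5/(-4 + y) (C(y) = 5/(-5 + (y + 1)) = 5/(-5 + (1 + y)) = 5/(-4 + y))
-137*(O(o(3, 1)) + C(1)) = -137*(11 + 5/(-4 + 1)) = -137*(11 + 5/(-3)) = -137*(11 + 5*(-⅓)) = -137*(11 - 5/3) = -137*28/3 = -3836/3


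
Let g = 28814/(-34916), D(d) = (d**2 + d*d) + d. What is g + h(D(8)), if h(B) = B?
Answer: 2359881/17458 ≈ 135.17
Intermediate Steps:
D(d) = d + 2*d**2 (D(d) = (d**2 + d**2) + d = 2*d**2 + d = d + 2*d**2)
g = -14407/17458 (g = 28814*(-1/34916) = -14407/17458 ≈ -0.82524)
g + h(D(8)) = -14407/17458 + 8*(1 + 2*8) = -14407/17458 + 8*(1 + 16) = -14407/17458 + 8*17 = -14407/17458 + 136 = 2359881/17458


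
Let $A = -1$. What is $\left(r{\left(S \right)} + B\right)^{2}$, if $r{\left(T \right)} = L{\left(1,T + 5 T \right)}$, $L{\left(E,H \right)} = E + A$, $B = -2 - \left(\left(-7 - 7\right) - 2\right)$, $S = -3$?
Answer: $196$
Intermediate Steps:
$B = 14$ ($B = -2 - \left(-14 - 2\right) = -2 - -16 = -2 + 16 = 14$)
$L{\left(E,H \right)} = -1 + E$ ($L{\left(E,H \right)} = E - 1 = -1 + E$)
$r{\left(T \right)} = 0$ ($r{\left(T \right)} = -1 + 1 = 0$)
$\left(r{\left(S \right)} + B\right)^{2} = \left(0 + 14\right)^{2} = 14^{2} = 196$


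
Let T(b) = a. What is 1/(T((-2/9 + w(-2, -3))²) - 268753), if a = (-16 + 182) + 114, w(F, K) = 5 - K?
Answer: -1/268473 ≈ -3.7248e-6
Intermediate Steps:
a = 280 (a = 166 + 114 = 280)
T(b) = 280
1/(T((-2/9 + w(-2, -3))²) - 268753) = 1/(280 - 268753) = 1/(-268473) = -1/268473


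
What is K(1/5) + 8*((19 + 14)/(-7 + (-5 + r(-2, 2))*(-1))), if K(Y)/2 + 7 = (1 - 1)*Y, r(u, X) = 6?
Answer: -47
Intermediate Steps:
K(Y) = -14 (K(Y) = -14 + 2*((1 - 1)*Y) = -14 + 2*(0*Y) = -14 + 2*0 = -14 + 0 = -14)
K(1/5) + 8*((19 + 14)/(-7 + (-5 + r(-2, 2))*(-1))) = -14 + 8*((19 + 14)/(-7 + (-5 + 6)*(-1))) = -14 + 8*(33/(-7 + 1*(-1))) = -14 + 8*(33/(-7 - 1)) = -14 + 8*(33/(-8)) = -14 + 8*(33*(-⅛)) = -14 + 8*(-33/8) = -14 - 33 = -47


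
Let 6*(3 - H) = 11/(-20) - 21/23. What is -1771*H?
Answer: -689381/120 ≈ -5744.8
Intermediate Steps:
H = 8953/2760 (H = 3 - (11/(-20) - 21/23)/6 = 3 - (11*(-1/20) - 21*1/23)/6 = 3 - (-11/20 - 21/23)/6 = 3 - 1/6*(-673/460) = 3 + 673/2760 = 8953/2760 ≈ 3.2438)
-1771*H = -1771*8953/2760 = -689381/120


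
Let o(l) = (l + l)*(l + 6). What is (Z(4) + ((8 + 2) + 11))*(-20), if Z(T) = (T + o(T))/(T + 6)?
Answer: -588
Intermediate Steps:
o(l) = 2*l*(6 + l) (o(l) = (2*l)*(6 + l) = 2*l*(6 + l))
Z(T) = (T + 2*T*(6 + T))/(6 + T) (Z(T) = (T + 2*T*(6 + T))/(T + 6) = (T + 2*T*(6 + T))/(6 + T))
(Z(4) + ((8 + 2) + 11))*(-20) = (4*(13 + 2*4)/(6 + 4) + ((8 + 2) + 11))*(-20) = (4*(13 + 8)/10 + (10 + 11))*(-20) = (4*(1/10)*21 + 21)*(-20) = (42/5 + 21)*(-20) = (147/5)*(-20) = -588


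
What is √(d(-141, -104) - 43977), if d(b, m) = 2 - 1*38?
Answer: I*√44013 ≈ 209.79*I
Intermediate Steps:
d(b, m) = -36 (d(b, m) = 2 - 38 = -36)
√(d(-141, -104) - 43977) = √(-36 - 43977) = √(-44013) = I*√44013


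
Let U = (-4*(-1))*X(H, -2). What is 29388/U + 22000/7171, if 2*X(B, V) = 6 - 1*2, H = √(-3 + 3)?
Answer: 52729337/14342 ≈ 3676.6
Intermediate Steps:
H = 0 (H = √0 = 0)
X(B, V) = 2 (X(B, V) = (6 - 1*2)/2 = (6 - 2)/2 = (½)*4 = 2)
U = 8 (U = -4*(-1)*2 = 4*2 = 8)
29388/U + 22000/7171 = 29388/8 + 22000/7171 = 29388*(⅛) + 22000*(1/7171) = 7347/2 + 22000/7171 = 52729337/14342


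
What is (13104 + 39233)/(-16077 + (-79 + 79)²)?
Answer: -52337/16077 ≈ -3.2554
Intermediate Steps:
(13104 + 39233)/(-16077 + (-79 + 79)²) = 52337/(-16077 + 0²) = 52337/(-16077 + 0) = 52337/(-16077) = 52337*(-1/16077) = -52337/16077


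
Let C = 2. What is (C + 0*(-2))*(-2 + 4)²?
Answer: 8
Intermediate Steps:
(C + 0*(-2))*(-2 + 4)² = (2 + 0*(-2))*(-2 + 4)² = (2 + 0)*2² = 2*4 = 8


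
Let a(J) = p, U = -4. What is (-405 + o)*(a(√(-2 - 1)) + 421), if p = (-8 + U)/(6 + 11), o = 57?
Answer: -2486460/17 ≈ -1.4626e+5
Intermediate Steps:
p = -12/17 (p = (-8 - 4)/(6 + 11) = -12/17 ≈ -0.70588)
a(J) = -12/17
(-405 + o)*(a(√(-2 - 1)) + 421) = (-405 + 57)*(-12/17 + 421) = -348*7145/17 = -2486460/17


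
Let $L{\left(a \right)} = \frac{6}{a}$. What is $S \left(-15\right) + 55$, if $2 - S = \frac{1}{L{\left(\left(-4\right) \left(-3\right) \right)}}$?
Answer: $55$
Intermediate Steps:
$S = 0$ ($S = 2 - \frac{1}{6 \frac{1}{\left(-4\right) \left(-3\right)}} = 2 - \frac{1}{6 \cdot \frac{1}{12}} = 2 - \frac{1}{\frac{1}{2}} = 2 - 2 = 0$)
$S \left(-15\right) + 55 = 0 \left(-15\right) + 55 = 0 + 55 = 55$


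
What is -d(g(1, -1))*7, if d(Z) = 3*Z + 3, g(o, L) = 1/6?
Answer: -49/2 ≈ -24.500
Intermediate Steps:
g(o, L) = ⅙
d(Z) = 3 + 3*Z
-d(g(1, -1))*7 = -(3 + 3*(⅙))*7 = -(3 + ½)*7 = -1*7/2*7 = -7/2*7 = -49/2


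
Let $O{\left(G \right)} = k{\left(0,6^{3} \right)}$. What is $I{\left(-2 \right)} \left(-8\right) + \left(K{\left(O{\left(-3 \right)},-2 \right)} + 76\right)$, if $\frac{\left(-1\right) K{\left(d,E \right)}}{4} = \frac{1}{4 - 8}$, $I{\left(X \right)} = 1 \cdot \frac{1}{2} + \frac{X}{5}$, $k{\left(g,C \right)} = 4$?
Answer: $\frac{381}{5} \approx 76.2$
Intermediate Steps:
$O{\left(G \right)} = 4$
$I{\left(X \right)} = \frac{1}{2} + \frac{X}{5}$ ($I{\left(X \right)} = 1 \cdot \frac{1}{2} + X \frac{1}{5} = \frac{1}{2} + \frac{X}{5}$)
$K{\left(d,E \right)} = 1$ ($K{\left(d,E \right)} = - \frac{4}{4 - 8} = - \frac{4}{-4} = \left(-4\right) \left(- \frac{1}{4}\right) = 1$)
$I{\left(-2 \right)} \left(-8\right) + \left(K{\left(O{\left(-3 \right)},-2 \right)} + 76\right) = \left(\frac{1}{2} + \frac{1}{5} \left(-2\right)\right) \left(-8\right) + \left(1 + 76\right) = \left(\frac{1}{2} - \frac{2}{5}\right) \left(-8\right) + 77 = \frac{1}{10} \left(-8\right) + 77 = - \frac{4}{5} + 77 = \frac{381}{5}$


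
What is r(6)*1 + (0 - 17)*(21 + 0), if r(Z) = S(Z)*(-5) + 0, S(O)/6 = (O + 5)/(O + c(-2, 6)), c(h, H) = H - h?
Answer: -2664/7 ≈ -380.57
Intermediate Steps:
S(O) = 6*(5 + O)/(8 + O) (S(O) = 6*((O + 5)/(O + (6 - 1*(-2)))) = 6*((5 + O)/(O + (6 + 2))) = 6*((5 + O)/(O + 8)) = 6*((5 + O)/(8 + O)) = 6*(5 + O)/(8 + O))
r(Z) = -30*(5 + Z)/(8 + Z) (r(Z) = (6*(5 + Z)/(8 + Z))*(-5) + 0 = -30*(5 + Z)/(8 + Z) + 0 = -30*(5 + Z)/(8 + Z))
r(6)*1 + (0 - 17)*(21 + 0) = (30*(-5 - 1*6)/(8 + 6))*1 + (0 - 17)*(21 + 0) = (30*(-5 - 6)/14)*1 - 17*21 = (30*(1/14)*(-11))*1 - 357 = -165/7*1 - 357 = -165/7 - 357 = -2664/7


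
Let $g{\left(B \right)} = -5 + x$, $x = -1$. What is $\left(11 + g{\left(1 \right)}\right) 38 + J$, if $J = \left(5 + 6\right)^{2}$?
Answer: $311$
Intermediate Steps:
$g{\left(B \right)} = -6$ ($g{\left(B \right)} = -5 - 1 = -6$)
$J = 121$ ($J = 11^{2} = 121$)
$\left(11 + g{\left(1 \right)}\right) 38 + J = \left(11 - 6\right) 38 + 121 = 5 \cdot 38 + 121 = 190 + 121 = 311$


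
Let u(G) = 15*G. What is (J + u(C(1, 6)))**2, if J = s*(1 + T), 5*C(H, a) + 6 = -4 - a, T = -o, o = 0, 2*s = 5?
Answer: 8281/4 ≈ 2070.3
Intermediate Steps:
s = 5/2 (s = (1/2)*5 = 5/2 ≈ 2.5000)
T = 0 (T = -1*0 = 0)
C(H, a) = -2 - a/5 (C(H, a) = -6/5 + (-4 - a)/5 = -6/5 + (-4/5 - a/5) = -2 - a/5)
J = 5/2 (J = 5*(1 + 0)/2 = (5/2)*1 = 5/2 ≈ 2.5000)
(J + u(C(1, 6)))**2 = (5/2 + 15*(-2 - 1/5*6))**2 = (5/2 + 15*(-2 - 6/5))**2 = (5/2 + 15*(-16/5))**2 = (5/2 - 48)**2 = (-91/2)**2 = 8281/4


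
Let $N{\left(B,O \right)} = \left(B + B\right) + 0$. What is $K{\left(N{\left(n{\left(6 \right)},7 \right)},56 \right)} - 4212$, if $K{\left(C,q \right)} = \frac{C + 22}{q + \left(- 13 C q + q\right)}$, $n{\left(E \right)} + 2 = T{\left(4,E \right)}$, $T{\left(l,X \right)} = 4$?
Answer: $- \frac{5896813}{1400} \approx -4212.0$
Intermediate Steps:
$n{\left(E \right)} = 2$ ($n{\left(E \right)} = -2 + 4 = 2$)
$N{\left(B,O \right)} = 2 B$ ($N{\left(B,O \right)} = 2 B + 0 = 2 B$)
$K{\left(C,q \right)} = \frac{22 + C}{2 q - 13 C q}$ ($K{\left(C,q \right)} = \frac{22 + C}{q - \left(- q + 13 C q\right)} = \frac{22 + C}{2 q - 13 C q}$)
$K{\left(N{\left(n{\left(6 \right)},7 \right)},56 \right)} - 4212 = \frac{-22 - 2 \cdot 2}{56 \left(-2 + 13 \cdot 2 \cdot 2\right)} - 4212 = \frac{-22 - 4}{56 \left(-2 + 13 \cdot 4\right)} - 4212 = \frac{-22 - 4}{56 \left(-2 + 52\right)} - 4212 = \frac{1}{56} \cdot \frac{1}{50} \left(-26\right) - 4212 = - \frac{13}{1400} - 4212 = - \frac{5896813}{1400}$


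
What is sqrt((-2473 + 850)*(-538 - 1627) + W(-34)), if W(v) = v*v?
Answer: sqrt(3514951) ≈ 1874.8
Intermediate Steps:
W(v) = v**2
sqrt((-2473 + 850)*(-538 - 1627) + W(-34)) = sqrt((-2473 + 850)*(-538 - 1627) + (-34)**2) = sqrt(-1623*(-2165) + 1156) = sqrt(3513795 + 1156) = sqrt(3514951)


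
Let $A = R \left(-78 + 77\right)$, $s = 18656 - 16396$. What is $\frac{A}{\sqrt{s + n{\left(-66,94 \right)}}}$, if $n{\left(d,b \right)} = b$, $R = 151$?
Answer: $- \frac{151 \sqrt{2354}}{2354} \approx -3.1122$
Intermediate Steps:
$s = 2260$ ($s = 18656 - 16396 = 2260$)
$A = -151$ ($A = 151 \left(-78 + 77\right) = 151 \left(-1\right) = -151$)
$\frac{A}{\sqrt{s + n{\left(-66,94 \right)}}} = - \frac{151}{\sqrt{2260 + 94}} = - \frac{151}{\sqrt{2354}} = - 151 \frac{\sqrt{2354}}{2354} = - \frac{151 \sqrt{2354}}{2354}$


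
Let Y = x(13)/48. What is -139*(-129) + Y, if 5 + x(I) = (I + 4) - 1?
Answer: 860699/48 ≈ 17931.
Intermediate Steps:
x(I) = -2 + I (x(I) = -5 + ((I + 4) - 1) = -5 + ((4 + I) - 1) = -5 + (3 + I) = -2 + I)
Y = 11/48 (Y = (-2 + 13)/48 = 11*(1/48) = 11/48 ≈ 0.22917)
-139*(-129) + Y = -139*(-129) + 11/48 = 17931 + 11/48 = 860699/48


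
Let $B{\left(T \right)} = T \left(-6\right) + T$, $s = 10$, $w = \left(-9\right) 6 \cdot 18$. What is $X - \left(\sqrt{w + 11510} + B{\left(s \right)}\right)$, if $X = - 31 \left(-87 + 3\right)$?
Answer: $2654 - \sqrt{10538} \approx 2551.3$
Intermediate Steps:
$w = -972$ ($w = \left(-54\right) 18 = -972$)
$B{\left(T \right)} = - 5 T$ ($B{\left(T \right)} = - 6 T + T = - 5 T$)
$X = 2604$ ($X = \left(-31\right) \left(-84\right) = 2604$)
$X - \left(\sqrt{w + 11510} + B{\left(s \right)}\right) = 2604 - \left(\sqrt{-972 + 11510} - 50\right) = 2604 - \left(\sqrt{10538} - 50\right) = 2604 - \left(-50 + \sqrt{10538}\right) = 2604 + \left(50 - \sqrt{10538}\right) = 2654 - \sqrt{10538}$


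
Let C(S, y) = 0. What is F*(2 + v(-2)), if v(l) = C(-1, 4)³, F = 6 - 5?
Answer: 2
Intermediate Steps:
F = 1
v(l) = 0 (v(l) = 0³ = 0)
F*(2 + v(-2)) = 1*(2 + 0) = 1*2 = 2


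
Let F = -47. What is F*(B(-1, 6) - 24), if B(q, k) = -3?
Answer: 1269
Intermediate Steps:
F*(B(-1, 6) - 24) = -47*(-3 - 24) = -47*(-27) = 1269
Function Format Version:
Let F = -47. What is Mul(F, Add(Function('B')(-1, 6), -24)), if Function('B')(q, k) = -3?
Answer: 1269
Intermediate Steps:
Mul(F, Add(Function('B')(-1, 6), -24)) = Mul(-47, Add(-3, -24)) = Mul(-47, -27) = 1269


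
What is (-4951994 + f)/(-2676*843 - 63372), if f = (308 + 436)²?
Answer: 2199229/1159620 ≈ 1.8965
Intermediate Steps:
f = 553536 (f = 744² = 553536)
(-4951994 + f)/(-2676*843 - 63372) = (-4951994 + 553536)/(-2676*843 - 63372) = -4398458/(-2255868 - 63372) = -4398458/(-2319240) = -4398458*(-1/2319240) = 2199229/1159620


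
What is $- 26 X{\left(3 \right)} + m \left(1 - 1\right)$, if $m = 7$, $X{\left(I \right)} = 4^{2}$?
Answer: $-416$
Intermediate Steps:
$X{\left(I \right)} = 16$
$- 26 X{\left(3 \right)} + m \left(1 - 1\right) = \left(-26\right) 16 + 7 \left(1 - 1\right) = -416 + 7 \cdot 0 = -416 + 0 = -416$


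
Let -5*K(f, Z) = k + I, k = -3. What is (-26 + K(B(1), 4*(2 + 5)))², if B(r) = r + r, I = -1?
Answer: 15876/25 ≈ 635.04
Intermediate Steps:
B(r) = 2*r
K(f, Z) = ⅘ (K(f, Z) = -(-3 - 1)/5 = -⅕*(-4) = ⅘)
(-26 + K(B(1), 4*(2 + 5)))² = (-26 + ⅘)² = (-126/5)² = 15876/25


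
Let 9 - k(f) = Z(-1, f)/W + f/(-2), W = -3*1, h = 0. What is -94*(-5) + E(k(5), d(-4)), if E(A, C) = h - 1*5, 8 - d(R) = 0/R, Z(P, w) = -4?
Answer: 465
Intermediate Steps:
W = -3
k(f) = 23/3 + f/2 (k(f) = 9 - (-4/(-3) + f/(-2)) = 9 - (-4*(-⅓) + f*(-½)) = 9 - (4/3 - f/2) = 9 + (-4/3 + f/2) = 23/3 + f/2)
d(R) = 8 (d(R) = 8 - 0/R = 8 - 1*0 = 8 + 0 = 8)
E(A, C) = -5 (E(A, C) = 0 - 1*5 = 0 - 5 = -5)
-94*(-5) + E(k(5), d(-4)) = -94*(-5) - 5 = 470 - 5 = 465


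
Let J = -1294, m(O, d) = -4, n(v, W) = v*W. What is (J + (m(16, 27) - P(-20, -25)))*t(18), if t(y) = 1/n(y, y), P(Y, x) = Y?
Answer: -71/18 ≈ -3.9444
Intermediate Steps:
n(v, W) = W*v
t(y) = y⁻² (t(y) = 1/(y*y) = 1/(y²) = y⁻²)
(J + (m(16, 27) - P(-20, -25)))*t(18) = (-1294 + (-4 - 1*(-20)))/18² = (-1294 + (-4 + 20))*(1/324) = (-1294 + 16)*(1/324) = -1278*1/324 = -71/18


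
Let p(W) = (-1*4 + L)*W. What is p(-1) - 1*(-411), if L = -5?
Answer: 420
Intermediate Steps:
p(W) = -9*W (p(W) = (-1*4 - 5)*W = (-4 - 5)*W = -9*W)
p(-1) - 1*(-411) = -9*(-1) - 1*(-411) = 9 + 411 = 420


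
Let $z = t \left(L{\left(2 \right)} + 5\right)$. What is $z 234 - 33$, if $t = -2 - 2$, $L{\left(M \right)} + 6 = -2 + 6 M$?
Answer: $-8457$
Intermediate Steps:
$L{\left(M \right)} = -8 + 6 M$ ($L{\left(M \right)} = -6 + \left(-2 + 6 M\right) = -8 + 6 M$)
$t = -4$ ($t = -2 - 2 = -4$)
$z = -36$ ($z = - 4 \left(\left(-8 + 6 \cdot 2\right) + 5\right) = - 4 \left(\left(-8 + 12\right) + 5\right) = - 4 \left(4 + 5\right) = \left(-4\right) 9 = -36$)
$z 234 - 33 = \left(-36\right) 234 - 33 = -8424 + \left(-36 + 3\right) = -8424 - 33 = -8457$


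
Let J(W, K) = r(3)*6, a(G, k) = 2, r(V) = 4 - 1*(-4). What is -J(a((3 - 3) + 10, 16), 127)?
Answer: -48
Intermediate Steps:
r(V) = 8 (r(V) = 4 + 4 = 8)
J(W, K) = 48 (J(W, K) = 8*6 = 48)
-J(a((3 - 3) + 10, 16), 127) = -1*48 = -48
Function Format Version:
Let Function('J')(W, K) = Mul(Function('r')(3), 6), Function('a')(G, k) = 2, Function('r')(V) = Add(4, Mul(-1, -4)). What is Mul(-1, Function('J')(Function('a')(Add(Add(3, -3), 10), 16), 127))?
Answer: -48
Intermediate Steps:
Function('r')(V) = 8 (Function('r')(V) = Add(4, 4) = 8)
Function('J')(W, K) = 48 (Function('J')(W, K) = Mul(8, 6) = 48)
Mul(-1, Function('J')(Function('a')(Add(Add(3, -3), 10), 16), 127)) = Mul(-1, 48) = -48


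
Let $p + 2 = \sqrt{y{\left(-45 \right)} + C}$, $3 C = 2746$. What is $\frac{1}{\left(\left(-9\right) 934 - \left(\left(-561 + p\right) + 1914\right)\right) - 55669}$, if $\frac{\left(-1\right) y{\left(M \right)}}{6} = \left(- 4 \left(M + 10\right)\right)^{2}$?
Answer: $- \frac{98139}{6421017241} + \frac{i \sqrt{1050162}}{12842034482} \approx -1.5284 \cdot 10^{-5} + 7.9798 \cdot 10^{-8} i$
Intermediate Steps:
$C = \frac{2746}{3}$ ($C = \frac{1}{3} \cdot 2746 = \frac{2746}{3} \approx 915.33$)
$y{\left(M \right)} = - 6 \left(-40 - 4 M\right)^{2}$ ($y{\left(M \right)} = - 6 \left(- 4 \left(M + 10\right)\right)^{2} = - 6 \left(- 4 \left(10 + M\right)\right)^{2} = - 6 \left(-40 - 4 M\right)^{2}$)
$p = -2 + \frac{i \sqrt{1050162}}{3}$ ($p = -2 + \sqrt{- 96 \left(10 - 45\right)^{2} + \frac{2746}{3}} = -2 + \sqrt{- 96 \left(-35\right)^{2} + \frac{2746}{3}} = -2 + \sqrt{\left(-96\right) 1225 + \frac{2746}{3}} = -2 + \sqrt{-117600 + \frac{2746}{3}} = -2 + \sqrt{- \frac{350054}{3}} = -2 + \frac{i \sqrt{1050162}}{3} \approx -2.0 + 341.59 i$)
$\frac{1}{\left(\left(-9\right) 934 - \left(\left(-561 + p\right) + 1914\right)\right) - 55669} = \frac{1}{\left(\left(-9\right) 934 - \left(\left(-561 - \left(2 - \frac{i \sqrt{1050162}}{3}\right)\right) + 1914\right)\right) - 55669} = \frac{1}{\left(-8406 - \left(\left(-563 + \frac{i \sqrt{1050162}}{3}\right) + 1914\right)\right) - 55669} = \frac{1}{\left(-8406 - \left(1351 + \frac{i \sqrt{1050162}}{3}\right)\right) - 55669} = \frac{1}{\left(-9757 - \frac{i \sqrt{1050162}}{3}\right) - 55669} = \frac{1}{-65426 - \frac{i \sqrt{1050162}}{3}}$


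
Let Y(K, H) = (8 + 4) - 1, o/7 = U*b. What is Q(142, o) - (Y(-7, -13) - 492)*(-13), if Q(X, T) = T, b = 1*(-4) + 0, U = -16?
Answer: -5805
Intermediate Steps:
b = -4 (b = -4 + 0 = -4)
o = 448 (o = 7*(-16*(-4)) = 7*64 = 448)
Y(K, H) = 11 (Y(K, H) = 12 - 1 = 11)
Q(142, o) - (Y(-7, -13) - 492)*(-13) = 448 - (11 - 492)*(-13) = 448 - (-481)*(-13) = 448 - 1*6253 = 448 - 6253 = -5805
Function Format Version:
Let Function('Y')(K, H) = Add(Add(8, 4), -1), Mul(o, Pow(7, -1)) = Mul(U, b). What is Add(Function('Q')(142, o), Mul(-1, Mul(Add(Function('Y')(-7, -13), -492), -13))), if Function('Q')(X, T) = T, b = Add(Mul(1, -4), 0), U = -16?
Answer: -5805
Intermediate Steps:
b = -4 (b = Add(-4, 0) = -4)
o = 448 (o = Mul(7, Mul(-16, -4)) = Mul(7, 64) = 448)
Function('Y')(K, H) = 11 (Function('Y')(K, H) = Add(12, -1) = 11)
Add(Function('Q')(142, o), Mul(-1, Mul(Add(Function('Y')(-7, -13), -492), -13))) = Add(448, Mul(-1, Mul(Add(11, -492), -13))) = Add(448, Mul(-1, Mul(-481, -13))) = Add(448, Mul(-1, 6253)) = Add(448, -6253) = -5805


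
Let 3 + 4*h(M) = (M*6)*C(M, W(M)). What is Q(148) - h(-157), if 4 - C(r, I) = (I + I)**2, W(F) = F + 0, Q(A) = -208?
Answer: -92874493/4 ≈ -2.3219e+7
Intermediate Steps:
W(F) = F
C(r, I) = 4 - 4*I**2 (C(r, I) = 4 - (I + I)**2 = 4 - (2*I)**2 = 4 - 4*I**2)
h(M) = -3/4 + 3*M*(4 - 4*M**2)/2 (h(M) = -3/4 + ((M*6)*(4 - 4*M**2))/4 = -3/4 + ((6*M)*(4 - 4*M**2))/4 = -3/4 + (6*M*(4 - 4*M**2))/4 = -3/4 + 3*M*(4 - 4*M**2)/2)
Q(148) - h(-157) = -208 - (-3/4 - 6*(-157)**3 + 6*(-157)) = -208 - (-3/4 - 6*(-3869893) - 942) = -208 - (-3/4 + 23219358 - 942) = -208 - 1*92873661/4 = -208 - 92873661/4 = -92874493/4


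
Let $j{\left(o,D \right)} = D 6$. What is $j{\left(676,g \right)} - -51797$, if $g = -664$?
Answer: $47813$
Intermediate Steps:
$j{\left(o,D \right)} = 6 D$
$j{\left(676,g \right)} - -51797 = 6 \left(-664\right) - -51797 = -3984 + 51797 = 47813$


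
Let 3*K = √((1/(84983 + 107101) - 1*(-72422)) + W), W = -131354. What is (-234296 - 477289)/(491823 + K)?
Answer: -605019426663547980/418168563889083011 + 55503630*I*√3216524518083/418168563889083011 ≈ -1.4468 + 0.00023805*I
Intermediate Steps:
K = 13*I*√3216524518083/288126 (K = √((1/(84983 + 107101) - 1*(-72422)) - 131354)/3 = √((1/192084 + 72422) - 131354)/3 = √(13911107449/192084 - 131354)/3 = √(-11319894287/192084)/3 = (13*I*√3216524518083/96042)/3 = 13*I*√3216524518083/288126 ≈ 80.92*I)
(-234296 - 477289)/(491823 + K) = (-234296 - 477289)/(491823 + 13*I*√3216524518083/288126) = -711585/(491823 + 13*I*√3216524518083/288126)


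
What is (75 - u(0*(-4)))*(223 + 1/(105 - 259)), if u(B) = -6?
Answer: 2781621/154 ≈ 18062.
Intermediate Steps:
(75 - u(0*(-4)))*(223 + 1/(105 - 259)) = (75 - 1*(-6))*(223 + 1/(105 - 259)) = (75 + 6)*(223 + 1/(-154)) = 81*(223 - 1/154) = 81*(34341/154) = 2781621/154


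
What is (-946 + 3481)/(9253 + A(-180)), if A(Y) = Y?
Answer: 2535/9073 ≈ 0.27940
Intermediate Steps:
(-946 + 3481)/(9253 + A(-180)) = (-946 + 3481)/(9253 - 180) = 2535/9073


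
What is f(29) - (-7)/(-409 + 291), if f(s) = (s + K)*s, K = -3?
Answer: 88965/118 ≈ 753.94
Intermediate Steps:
f(s) = s*(-3 + s) (f(s) = (s - 3)*s = (-3 + s)*s = s*(-3 + s))
f(29) - (-7)/(-409 + 291) = 29*(-3 + 29) - (-7)/(-409 + 291) = 29*26 - (-7)/(-118) = 754 - (-1)*(-7)/118 = 754 - 1*7/118 = 754 - 7/118 = 88965/118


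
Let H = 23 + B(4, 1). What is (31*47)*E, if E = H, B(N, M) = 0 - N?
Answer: 27683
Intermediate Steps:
B(N, M) = -N
H = 19 (H = 23 - 1*4 = 23 - 4 = 19)
E = 19
(31*47)*E = (31*47)*19 = 1457*19 = 27683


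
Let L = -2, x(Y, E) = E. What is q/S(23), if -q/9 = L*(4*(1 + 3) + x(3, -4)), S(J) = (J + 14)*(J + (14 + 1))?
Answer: 108/703 ≈ 0.15363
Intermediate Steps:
S(J) = (14 + J)*(15 + J) (S(J) = (14 + J)*(J + 15) = (14 + J)*(15 + J))
q = 216 (q = -(-18)*(4*(1 + 3) - 4) = -(-18)*(4*4 - 4) = -(-18)*(16 - 4) = -(-18)*12 = -9*(-24) = 216)
q/S(23) = 216/(210 + 23² + 29*23) = 216/(210 + 529 + 667) = 216/1406 = 216*(1/1406) = 108/703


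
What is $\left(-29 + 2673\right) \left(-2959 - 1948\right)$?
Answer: $-12974108$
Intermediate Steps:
$\left(-29 + 2673\right) \left(-2959 - 1948\right) = 2644 \left(-4907\right) = -12974108$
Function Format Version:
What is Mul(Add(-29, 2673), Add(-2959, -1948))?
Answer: -12974108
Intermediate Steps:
Mul(Add(-29, 2673), Add(-2959, -1948)) = Mul(2644, -4907) = -12974108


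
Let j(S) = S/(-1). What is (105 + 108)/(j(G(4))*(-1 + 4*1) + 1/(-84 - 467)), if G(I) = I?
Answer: -117363/6613 ≈ -17.747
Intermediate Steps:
j(S) = -S (j(S) = S*(-1) = -S)
(105 + 108)/(j(G(4))*(-1 + 4*1) + 1/(-84 - 467)) = (105 + 108)/((-1*4)*(-1 + 4*1) + 1/(-84 - 467)) = 213/(-4*(-1 + 4) + 1/(-551)) = 213/(-4*3 - 1/551) = 213/(-12 - 1/551) = 213/(-6613/551) = 213*(-551/6613) = -117363/6613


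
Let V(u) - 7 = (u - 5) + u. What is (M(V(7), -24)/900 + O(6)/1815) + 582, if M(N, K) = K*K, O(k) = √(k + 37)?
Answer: 14566/25 + √43/1815 ≈ 582.64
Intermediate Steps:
V(u) = 2 + 2*u (V(u) = 7 + ((u - 5) + u) = 7 + ((-5 + u) + u) = 7 + (-5 + 2*u) = 2 + 2*u)
O(k) = √(37 + k)
M(N, K) = K²
(M(V(7), -24)/900 + O(6)/1815) + 582 = ((-24)²/900 + √(37 + 6)/1815) + 582 = (576*(1/900) + √43*(1/1815)) + 582 = (16/25 + √43/1815) + 582 = 14566/25 + √43/1815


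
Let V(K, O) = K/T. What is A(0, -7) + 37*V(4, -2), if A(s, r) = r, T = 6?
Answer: 53/3 ≈ 17.667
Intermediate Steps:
V(K, O) = K/6
A(0, -7) + 37*V(4, -2) = -7 + 37*((1/6)*4) = -7 + 37*(2/3) = -7 + 74/3 = 53/3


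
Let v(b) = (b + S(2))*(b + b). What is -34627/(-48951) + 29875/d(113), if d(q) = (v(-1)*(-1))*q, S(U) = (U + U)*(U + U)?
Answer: 105319777/11062926 ≈ 9.5201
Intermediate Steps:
S(U) = 4*U**2 (S(U) = (2*U)*(2*U) = 4*U**2)
v(b) = 2*b*(16 + b) (v(b) = (b + 4*2**2)*(b + b) = (b + 4*4)*(2*b) = (b + 16)*(2*b) = (16 + b)*(2*b) = 2*b*(16 + b))
d(q) = 30*q (d(q) = ((2*(-1)*(16 - 1))*(-1))*q = ((2*(-1)*15)*(-1))*q = (-30*(-1))*q = 30*q)
-34627/(-48951) + 29875/d(113) = -34627/(-48951) + 29875/((30*113)) = -34627*(-1/48951) + 29875/3390 = 34627/48951 + 29875*(1/3390) = 34627/48951 + 5975/678 = 105319777/11062926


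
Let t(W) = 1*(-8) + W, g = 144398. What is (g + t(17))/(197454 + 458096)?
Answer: 144407/655550 ≈ 0.22028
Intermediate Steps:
t(W) = -8 + W
(g + t(17))/(197454 + 458096) = (144398 + (-8 + 17))/(197454 + 458096) = (144398 + 9)/655550 = 144407*(1/655550) = 144407/655550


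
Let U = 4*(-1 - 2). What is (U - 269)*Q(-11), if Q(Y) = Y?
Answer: 3091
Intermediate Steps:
U = -12 (U = 4*(-3) = -12)
(U - 269)*Q(-11) = (-12 - 269)*(-11) = -281*(-11) = 3091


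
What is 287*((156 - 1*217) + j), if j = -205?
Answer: -76342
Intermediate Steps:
287*((156 - 1*217) + j) = 287*((156 - 1*217) - 205) = 287*((156 - 217) - 205) = 287*(-61 - 205) = 287*(-266) = -76342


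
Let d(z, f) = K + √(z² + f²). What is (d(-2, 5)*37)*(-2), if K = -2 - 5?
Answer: 518 - 74*√29 ≈ 119.50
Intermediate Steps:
K = -7
d(z, f) = -7 + √(f² + z²) (d(z, f) = -7 + √(z² + f²) = -7 + √(f² + z²))
(d(-2, 5)*37)*(-2) = ((-7 + √(5² + (-2)²))*37)*(-2) = ((-7 + √(25 + 4))*37)*(-2) = ((-7 + √29)*37)*(-2) = (-259 + 37*√29)*(-2) = 518 - 74*√29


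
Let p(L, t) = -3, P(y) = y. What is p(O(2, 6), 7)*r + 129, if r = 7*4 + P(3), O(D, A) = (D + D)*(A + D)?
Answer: 36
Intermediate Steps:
O(D, A) = 2*D*(A + D) (O(D, A) = (2*D)*(A + D) = 2*D*(A + D))
r = 31 (r = 7*4 + 3 = 28 + 3 = 31)
p(O(2, 6), 7)*r + 129 = -3*31 + 129 = -93 + 129 = 36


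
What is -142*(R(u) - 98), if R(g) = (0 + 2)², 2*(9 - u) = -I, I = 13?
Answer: 13348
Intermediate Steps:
u = 31/2 (u = 9 - (-1)*13/2 = 9 - ½*(-13) = 9 + 13/2 = 31/2 ≈ 15.500)
R(g) = 4 (R(g) = 2² = 4)
-142*(R(u) - 98) = -142*(4 - 98) = -142*(-94) = 13348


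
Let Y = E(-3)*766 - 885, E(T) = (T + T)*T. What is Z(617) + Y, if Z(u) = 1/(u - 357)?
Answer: 3354781/260 ≈ 12903.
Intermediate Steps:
Z(u) = 1/(-357 + u)
E(T) = 2*T² (E(T) = (2*T)*T = 2*T²)
Y = 12903 (Y = (2*(-3)²)*766 - 885 = (2*9)*766 - 885 = 18*766 - 885 = 13788 - 885 = 12903)
Z(617) + Y = 1/(-357 + 617) + 12903 = 1/260 + 12903 = 3354781/260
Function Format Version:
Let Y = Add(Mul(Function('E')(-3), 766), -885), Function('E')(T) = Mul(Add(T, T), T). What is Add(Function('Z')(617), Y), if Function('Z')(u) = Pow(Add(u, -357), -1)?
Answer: Rational(3354781, 260) ≈ 12903.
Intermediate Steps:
Function('Z')(u) = Pow(Add(-357, u), -1)
Function('E')(T) = Mul(2, Pow(T, 2)) (Function('E')(T) = Mul(Mul(2, T), T) = Mul(2, Pow(T, 2)))
Y = 12903 (Y = Add(Mul(Mul(2, Pow(-3, 2)), 766), -885) = Add(Mul(Mul(2, 9), 766), -885) = Add(Mul(18, 766), -885) = Add(13788, -885) = 12903)
Add(Function('Z')(617), Y) = Add(Pow(Add(-357, 617), -1), 12903) = Add(Pow(260, -1), 12903) = Add(Rational(1, 260), 12903) = Rational(3354781, 260)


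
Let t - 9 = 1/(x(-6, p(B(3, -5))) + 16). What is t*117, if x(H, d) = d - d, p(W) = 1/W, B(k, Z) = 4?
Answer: 16965/16 ≈ 1060.3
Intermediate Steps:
x(H, d) = 0
t = 145/16 (t = 9 + 1/(0 + 16) = 9 + 1/16 = 145/16 ≈ 9.0625)
t*117 = (145/16)*117 = 16965/16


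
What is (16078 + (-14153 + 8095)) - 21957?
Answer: -11937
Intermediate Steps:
(16078 + (-14153 + 8095)) - 21957 = (16078 - 6058) - 21957 = 10020 - 21957 = -11937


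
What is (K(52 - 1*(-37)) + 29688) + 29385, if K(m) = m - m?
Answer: 59073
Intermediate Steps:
K(m) = 0
(K(52 - 1*(-37)) + 29688) + 29385 = (0 + 29688) + 29385 = 29688 + 29385 = 59073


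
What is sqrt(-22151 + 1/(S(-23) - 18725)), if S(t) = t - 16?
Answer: I*sqrt(1949773643215)/9382 ≈ 148.83*I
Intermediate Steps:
S(t) = -16 + t
sqrt(-22151 + 1/(S(-23) - 18725)) = sqrt(-22151 + 1/((-16 - 23) - 18725)) = sqrt(-22151 + 1/(-39 - 18725)) = sqrt(-22151 + 1/(-18764)) = sqrt(-22151 - 1/18764) = sqrt(-415641365/18764) = I*sqrt(1949773643215)/9382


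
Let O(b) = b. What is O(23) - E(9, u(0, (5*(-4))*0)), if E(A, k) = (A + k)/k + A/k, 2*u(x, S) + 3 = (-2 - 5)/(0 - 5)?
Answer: 89/2 ≈ 44.500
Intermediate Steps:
u(x, S) = -⅘ (u(x, S) = -3/2 + ((-2 - 5)/(0 - 5))/2 = -3/2 + (-7/(-5))/2 = -3/2 + (-7*(-⅕))/2 = -3/2 + (½)*(7/5) = -3/2 + 7/10 = -⅘)
E(A, k) = A/k + (A + k)/k (E(A, k) = (A + k)/k + A/k = A/k + (A + k)/k)
O(23) - E(9, u(0, (5*(-4))*0)) = 23 - (-⅘ + 2*9)/(-⅘) = 23 - (-5)*(-⅘ + 18)/4 = 23 - (-5)*86/(4*5) = 23 - 1*(-43/2) = 23 + 43/2 = 89/2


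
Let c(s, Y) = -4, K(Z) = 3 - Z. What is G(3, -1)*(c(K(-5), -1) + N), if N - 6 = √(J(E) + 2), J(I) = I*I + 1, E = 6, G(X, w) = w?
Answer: -2 - √39 ≈ -8.2450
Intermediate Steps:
J(I) = 1 + I² (J(I) = I² + 1 = 1 + I²)
N = 6 + √39 (N = 6 + √((1 + 6²) + 2) = 6 + √((1 + 36) + 2) = 6 + √(37 + 2) = 6 + √39 ≈ 12.245)
G(3, -1)*(c(K(-5), -1) + N) = -(-4 + (6 + √39)) = -(2 + √39) = -2 - √39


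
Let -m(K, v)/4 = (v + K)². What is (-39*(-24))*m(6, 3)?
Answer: -303264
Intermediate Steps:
m(K, v) = -4*(K + v)² (m(K, v) = -4*(v + K)² = -4*(K + v)²)
(-39*(-24))*m(6, 3) = (-39*(-24))*(-4*(6 + 3)²) = 936*(-4*9²) = 936*(-4*81) = 936*(-324) = -303264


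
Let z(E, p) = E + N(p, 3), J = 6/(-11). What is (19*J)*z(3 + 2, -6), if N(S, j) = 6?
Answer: -114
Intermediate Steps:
J = -6/11 (J = 6*(-1/11) = -6/11 ≈ -0.54545)
z(E, p) = 6 + E (z(E, p) = E + 6 = 6 + E)
(19*J)*z(3 + 2, -6) = (19*(-6/11))*(6 + (3 + 2)) = -114*(6 + 5)/11 = -114/11*11 = -114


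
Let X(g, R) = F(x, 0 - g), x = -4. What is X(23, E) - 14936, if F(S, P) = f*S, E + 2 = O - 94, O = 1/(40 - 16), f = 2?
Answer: -14944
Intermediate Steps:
O = 1/24 ≈ 0.041667
E = -2303/24 (E = -2 + (1/24 - 94) = -2 - 2255/24 = -2303/24 ≈ -95.958)
F(S, P) = 2*S
X(g, R) = -8 (X(g, R) = 2*(-4) = -8)
X(23, E) - 14936 = -8 - 14936 = -14944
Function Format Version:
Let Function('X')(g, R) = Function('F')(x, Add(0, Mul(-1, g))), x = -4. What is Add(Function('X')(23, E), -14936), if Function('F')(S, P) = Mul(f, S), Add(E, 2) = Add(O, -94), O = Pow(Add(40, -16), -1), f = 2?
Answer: -14944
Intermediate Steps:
O = Rational(1, 24) (O = Pow(24, -1) = Rational(1, 24) ≈ 0.041667)
E = Rational(-2303, 24) (E = Add(-2, Add(Rational(1, 24), -94)) = Add(-2, Rational(-2255, 24)) = Rational(-2303, 24) ≈ -95.958)
Function('F')(S, P) = Mul(2, S)
Function('X')(g, R) = -8 (Function('X')(g, R) = Mul(2, -4) = -8)
Add(Function('X')(23, E), -14936) = Add(-8, -14936) = -14944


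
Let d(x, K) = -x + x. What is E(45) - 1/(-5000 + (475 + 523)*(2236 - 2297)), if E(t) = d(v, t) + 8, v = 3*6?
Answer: 527025/65878 ≈ 8.0000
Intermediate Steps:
v = 18
d(x, K) = 0
E(t) = 8 (E(t) = 0 + 8 = 8)
E(45) - 1/(-5000 + (475 + 523)*(2236 - 2297)) = 8 - 1/(-5000 + (475 + 523)*(2236 - 2297)) = 8 - 1/(-5000 + 998*(-61)) = 8 - 1/(-5000 - 60878) = 8 - 1/(-65878) = 8 - 1*(-1/65878) = 8 + 1/65878 = 527025/65878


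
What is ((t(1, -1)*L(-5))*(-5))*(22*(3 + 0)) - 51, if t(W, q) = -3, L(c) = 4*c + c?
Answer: -24801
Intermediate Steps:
L(c) = 5*c
((t(1, -1)*L(-5))*(-5))*(22*(3 + 0)) - 51 = (-15*(-5)*(-5))*(22*(3 + 0)) - 51 = (-3*(-25)*(-5))*(22*3) - 51 = (75*(-5))*66 - 51 = -375*66 - 51 = -24750 - 51 = -24801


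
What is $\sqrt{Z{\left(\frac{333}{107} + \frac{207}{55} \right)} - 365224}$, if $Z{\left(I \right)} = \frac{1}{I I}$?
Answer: $\frac{i \sqrt{597994111513079}}{40464} \approx 604.34 i$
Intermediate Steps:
$Z{\left(I \right)} = \frac{1}{I^{2}}$
$\sqrt{Z{\left(\frac{333}{107} + \frac{207}{55} \right)} - 365224} = \sqrt{\frac{1}{\left(\frac{333}{107} + \frac{207}{55}\right)^{2}} - 365224} = \sqrt{\frac{1}{\frac{1637335296}{34633225}} - 365224} = \sqrt{\frac{34633225}{1637335296} - 365224} = \sqrt{- \frac{597994111513079}{1637335296}} = \frac{i \sqrt{597994111513079}}{40464}$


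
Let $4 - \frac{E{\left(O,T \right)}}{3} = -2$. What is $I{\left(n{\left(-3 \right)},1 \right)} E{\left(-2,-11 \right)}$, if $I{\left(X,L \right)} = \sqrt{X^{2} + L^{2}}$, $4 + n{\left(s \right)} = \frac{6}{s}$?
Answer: $18 \sqrt{37} \approx 109.49$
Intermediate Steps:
$E{\left(O,T \right)} = 18$ ($E{\left(O,T \right)} = 12 - -6 = 12 + 6 = 18$)
$n{\left(s \right)} = -4 + \frac{6}{s}$
$I{\left(X,L \right)} = \sqrt{L^{2} + X^{2}}$
$I{\left(n{\left(-3 \right)},1 \right)} E{\left(-2,-11 \right)} = \sqrt{1^{2} + \left(-4 + \frac{6}{-3}\right)^{2}} \cdot 18 = \sqrt{1 + \left(-4 + 6 \left(- \frac{1}{3}\right)\right)^{2}} \cdot 18 = \sqrt{1 + \left(-4 - 2\right)^{2}} \cdot 18 = \sqrt{1 + \left(-6\right)^{2}} \cdot 18 = \sqrt{1 + 36} \cdot 18 = \sqrt{37} \cdot 18 = 18 \sqrt{37}$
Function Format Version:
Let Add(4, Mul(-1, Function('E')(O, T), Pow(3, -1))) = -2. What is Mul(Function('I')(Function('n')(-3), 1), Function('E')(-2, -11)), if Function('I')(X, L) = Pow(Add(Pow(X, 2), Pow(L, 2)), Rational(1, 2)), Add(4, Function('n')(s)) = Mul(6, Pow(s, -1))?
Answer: Mul(18, Pow(37, Rational(1, 2))) ≈ 109.49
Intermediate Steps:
Function('E')(O, T) = 18 (Function('E')(O, T) = Add(12, Mul(-3, -2)) = Add(12, 6) = 18)
Function('n')(s) = Add(-4, Mul(6, Pow(s, -1)))
Function('I')(X, L) = Pow(Add(Pow(L, 2), Pow(X, 2)), Rational(1, 2))
Mul(Function('I')(Function('n')(-3), 1), Function('E')(-2, -11)) = Mul(Pow(Add(Pow(1, 2), Pow(Add(-4, Mul(6, Pow(-3, -1))), 2)), Rational(1, 2)), 18) = Mul(Pow(Add(1, Pow(Add(-4, Mul(6, Rational(-1, 3))), 2)), Rational(1, 2)), 18) = Mul(Pow(Add(1, Pow(Add(-4, -2), 2)), Rational(1, 2)), 18) = Mul(Pow(Add(1, Pow(-6, 2)), Rational(1, 2)), 18) = Mul(Pow(Add(1, 36), Rational(1, 2)), 18) = Mul(Pow(37, Rational(1, 2)), 18) = Mul(18, Pow(37, Rational(1, 2)))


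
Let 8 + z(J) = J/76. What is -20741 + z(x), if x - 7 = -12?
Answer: -1576929/76 ≈ -20749.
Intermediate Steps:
x = -5 (x = 7 - 12 = -5)
z(J) = -8 + J/76
-20741 + z(x) = -20741 + (-8 + (1/76)*(-5)) = -20741 + (-8 - 5/76) = -20741 - 613/76 = -1576929/76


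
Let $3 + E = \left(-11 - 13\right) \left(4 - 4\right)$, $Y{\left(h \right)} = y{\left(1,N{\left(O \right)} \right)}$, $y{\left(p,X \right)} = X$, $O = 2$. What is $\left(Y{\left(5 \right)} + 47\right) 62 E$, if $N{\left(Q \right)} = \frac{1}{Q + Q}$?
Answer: $- \frac{17577}{2} \approx -8788.5$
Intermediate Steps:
$N{\left(Q \right)} = \frac{1}{2 Q}$
$Y{\left(h \right)} = \frac{1}{4}$ ($Y{\left(h \right)} = \frac{1}{2 \cdot 2} = \frac{1}{2} \cdot \frac{1}{2} = \frac{1}{4}$)
$E = -3$ ($E = -3 + \left(-11 - 13\right) \left(4 - 4\right) = -3 - 0 = -3 + 0 = -3$)
$\left(Y{\left(5 \right)} + 47\right) 62 E = \left(\frac{1}{4} + 47\right) 62 \left(-3\right) = \frac{189}{4} \cdot 62 \left(-3\right) = \frac{5859}{2} \left(-3\right) = - \frac{17577}{2}$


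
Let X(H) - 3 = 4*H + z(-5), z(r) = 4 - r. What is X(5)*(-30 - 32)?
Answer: -1984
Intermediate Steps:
X(H) = 12 + 4*H (X(H) = 3 + (4*H + (4 - 1*(-5))) = 3 + (4*H + (4 + 5)) = 3 + (4*H + 9) = 3 + (9 + 4*H) = 12 + 4*H)
X(5)*(-30 - 32) = (12 + 4*5)*(-30 - 32) = (12 + 20)*(-62) = 32*(-62) = -1984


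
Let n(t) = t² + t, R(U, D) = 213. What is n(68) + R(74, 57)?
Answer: 4905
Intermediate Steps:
n(t) = t + t²
n(68) + R(74, 57) = 68*(1 + 68) + 213 = 68*69 + 213 = 4692 + 213 = 4905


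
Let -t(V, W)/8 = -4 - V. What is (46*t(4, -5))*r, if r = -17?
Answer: -50048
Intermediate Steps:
t(V, W) = 32 + 8*V (t(V, W) = -8*(-4 - V) = 32 + 8*V)
(46*t(4, -5))*r = (46*(32 + 8*4))*(-17) = (46*(32 + 32))*(-17) = (46*64)*(-17) = 2944*(-17) = -50048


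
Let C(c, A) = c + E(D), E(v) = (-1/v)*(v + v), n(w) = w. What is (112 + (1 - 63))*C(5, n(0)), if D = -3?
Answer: 150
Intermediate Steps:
E(v) = -2 (E(v) = (-1/v)*(2*v) = -2)
C(c, A) = -2 + c (C(c, A) = c - 2 = -2 + c)
(112 + (1 - 63))*C(5, n(0)) = (112 + (1 - 63))*(-2 + 5) = (112 - 62)*3 = 50*3 = 150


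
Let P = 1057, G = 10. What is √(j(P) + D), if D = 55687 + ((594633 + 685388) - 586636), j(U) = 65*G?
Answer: √749722 ≈ 865.87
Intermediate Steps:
j(U) = 650 (j(U) = 65*10 = 650)
D = 749072 (D = 55687 + (1280021 - 586636) = 55687 + 693385 = 749072)
√(j(P) + D) = √(650 + 749072) = √749722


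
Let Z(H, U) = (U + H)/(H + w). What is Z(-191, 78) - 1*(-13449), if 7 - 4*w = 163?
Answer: 3093383/230 ≈ 13449.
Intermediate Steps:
w = -39 (w = 7/4 - 1/4*163 = 7/4 - 163/4 = -39)
Z(H, U) = (H + U)/(-39 + H) (Z(H, U) = (U + H)/(H - 39) = (H + U)/(-39 + H))
Z(-191, 78) - 1*(-13449) = (-191 + 78)/(-39 - 191) - 1*(-13449) = -113/(-230) + 13449 = -1/230*(-113) + 13449 = 113/230 + 13449 = 3093383/230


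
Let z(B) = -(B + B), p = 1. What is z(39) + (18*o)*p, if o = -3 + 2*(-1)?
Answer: -168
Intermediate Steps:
o = -5 (o = -3 - 2 = -5)
z(B) = -2*B
z(39) + (18*o)*p = -2*39 + (18*(-5))*1 = -78 - 90*1 = -78 - 90 = -168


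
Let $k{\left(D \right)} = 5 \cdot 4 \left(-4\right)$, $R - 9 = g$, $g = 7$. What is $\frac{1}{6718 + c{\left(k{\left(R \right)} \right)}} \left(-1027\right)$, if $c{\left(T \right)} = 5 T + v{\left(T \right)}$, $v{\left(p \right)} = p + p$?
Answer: $- \frac{1027}{6158} \approx -0.16677$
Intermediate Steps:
$v{\left(p \right)} = 2 p$
$R = 16$ ($R = 9 + 7 = 16$)
$k{\left(D \right)} = -80$ ($k{\left(D \right)} = 20 \left(-4\right) = -80$)
$c{\left(T \right)} = 7 T$ ($c{\left(T \right)} = 5 T + 2 T = 7 T$)
$\frac{1}{6718 + c{\left(k{\left(R \right)} \right)}} \left(-1027\right) = \frac{1}{6718 + 7 \left(-80\right)} \left(-1027\right) = \frac{1}{6718 - 560} \left(-1027\right) = \frac{1}{6158} \left(-1027\right) = - \frac{1027}{6158}$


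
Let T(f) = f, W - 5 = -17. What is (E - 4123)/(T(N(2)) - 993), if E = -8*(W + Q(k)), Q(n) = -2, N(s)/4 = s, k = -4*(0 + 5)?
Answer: 4011/985 ≈ 4.0721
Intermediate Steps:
k = -20 (k = -4*5 = -20)
N(s) = 4*s
W = -12 (W = 5 - 17 = -12)
E = 112 (E = -8*(-12 - 2) = -8*(-14) = 112)
(E - 4123)/(T(N(2)) - 993) = (112 - 4123)/(4*2 - 993) = -4011/(8 - 993) = -4011/(-985) = -4011*(-1/985) = 4011/985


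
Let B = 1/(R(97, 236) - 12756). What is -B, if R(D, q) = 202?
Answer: 1/12554 ≈ 7.9656e-5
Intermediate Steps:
B = -1/12554 (B = 1/(202 - 12756) = 1/(-12554) = -1/12554 ≈ -7.9656e-5)
-B = -1*(-1/12554) = 1/12554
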